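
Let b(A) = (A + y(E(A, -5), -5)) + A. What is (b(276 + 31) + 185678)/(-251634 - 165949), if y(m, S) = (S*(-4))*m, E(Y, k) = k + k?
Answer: -186092/417583 ≈ -0.44564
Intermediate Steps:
E(Y, k) = 2*k
y(m, S) = -4*S*m (y(m, S) = (-4*S)*m = -4*S*m)
b(A) = -200 + 2*A (b(A) = (A - 4*(-5)*2*(-5)) + A = (A - 4*(-5)*(-10)) + A = (A - 200) + A = (-200 + A) + A = -200 + 2*A)
(b(276 + 31) + 185678)/(-251634 - 165949) = ((-200 + 2*(276 + 31)) + 185678)/(-251634 - 165949) = ((-200 + 2*307) + 185678)/(-417583) = ((-200 + 614) + 185678)*(-1/417583) = (414 + 185678)*(-1/417583) = 186092*(-1/417583) = -186092/417583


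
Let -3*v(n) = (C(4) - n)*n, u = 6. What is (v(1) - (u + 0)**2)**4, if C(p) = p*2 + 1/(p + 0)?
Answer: 45165175441/20736 ≈ 2.1781e+6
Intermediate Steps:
C(p) = 1/p + 2*p (C(p) = 2*p + 1/p = 1/p + 2*p)
v(n) = -n*(33/4 - n)/3 (v(n) = -((1/4 + 2*4) - n)*n/3 = -((1/4 + 8) - n)*n/3 = -(33/4 - n)*n/3 = -n*(33/4 - n)/3)
(v(1) - (u + 0)**2)**4 = ((1/12)*1*(-33 + 4*1) - (6 + 0)**2)**4 = ((1/12)*1*(-33 + 4) - 1*6**2)**4 = ((1/12)*1*(-29) - 1*36)**4 = (-29/12 - 36)**4 = (-461/12)**4 = 45165175441/20736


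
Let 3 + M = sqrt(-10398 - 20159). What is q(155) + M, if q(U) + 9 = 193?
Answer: 181 + I*sqrt(30557) ≈ 181.0 + 174.81*I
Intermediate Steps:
q(U) = 184 (q(U) = -9 + 193 = 184)
M = -3 + I*sqrt(30557) (M = -3 + sqrt(-10398 - 20159) = -3 + sqrt(-30557) = -3 + I*sqrt(30557) ≈ -3.0 + 174.81*I)
q(155) + M = 184 + (-3 + I*sqrt(30557)) = 181 + I*sqrt(30557)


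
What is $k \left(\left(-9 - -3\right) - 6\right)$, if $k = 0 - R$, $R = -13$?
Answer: $-156$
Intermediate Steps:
$k = 13$ ($k = 0 - -13 = 0 + 13 = 13$)
$k \left(\left(-9 - -3\right) - 6\right) = 13 \left(\left(-9 - -3\right) - 6\right) = 13 \left(\left(-9 + 3\right) - 6\right) = 13 \left(-6 - 6\right) = 13 \left(-12\right) = -156$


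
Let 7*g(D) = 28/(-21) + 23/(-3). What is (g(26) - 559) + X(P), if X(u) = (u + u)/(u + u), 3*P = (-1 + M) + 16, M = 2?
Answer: -3915/7 ≈ -559.29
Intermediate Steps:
P = 17/3 (P = ((-1 + 2) + 16)/3 = (1 + 16)/3 = (⅓)*17 = 17/3 ≈ 5.6667)
X(u) = 1 (X(u) = (2*u)/((2*u)) = (2*u)*(1/(2*u)) = 1)
g(D) = -9/7 (g(D) = (28/(-21) + 23/(-3))/7 = (28*(-1/21) + 23*(-⅓))/7 = (-4/3 - 23/3)/7 = (⅐)*(-9) = -9/7)
(g(26) - 559) + X(P) = (-9/7 - 559) + 1 = -3922/7 + 1 = -3915/7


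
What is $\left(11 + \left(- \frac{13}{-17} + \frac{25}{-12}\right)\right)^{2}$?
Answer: $\frac{3900625}{41616} \approx 93.729$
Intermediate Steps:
$\left(11 + \left(- \frac{13}{-17} + \frac{25}{-12}\right)\right)^{2} = \left(11 + \left(\left(-13\right) \left(- \frac{1}{17}\right) + 25 \left(- \frac{1}{12}\right)\right)\right)^{2} = \left(11 + \left(\frac{13}{17} - \frac{25}{12}\right)\right)^{2} = \left(11 - \frac{269}{204}\right)^{2} = \left(\frac{1975}{204}\right)^{2} = \frac{3900625}{41616}$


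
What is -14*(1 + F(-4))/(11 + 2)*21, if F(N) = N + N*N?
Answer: -294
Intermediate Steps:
F(N) = N + N**2
-14*(1 + F(-4))/(11 + 2)*21 = -14*(1 - 4*(1 - 4))/(11 + 2)*21 = -14*(1 - 4*(-3))/13*21 = -14*(1 + 12)/13*21 = -182/13*21 = -14*1*21 = -14*21 = -294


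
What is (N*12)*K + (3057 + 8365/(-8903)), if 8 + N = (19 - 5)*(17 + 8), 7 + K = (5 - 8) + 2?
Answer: -265095190/8903 ≈ -29776.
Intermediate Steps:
K = -8 (K = -7 + ((5 - 8) + 2) = -7 + (-3 + 2) = -7 - 1 = -8)
N = 342 (N = -8 + (19 - 5)*(17 + 8) = -8 + 14*25 = -8 + 350 = 342)
(N*12)*K + (3057 + 8365/(-8903)) = (342*12)*(-8) + (3057 + 8365/(-8903)) = 4104*(-8) + (3057 + 8365*(-1/8903)) = -32832 + (3057 - 8365/8903) = -32832 + 27208106/8903 = -265095190/8903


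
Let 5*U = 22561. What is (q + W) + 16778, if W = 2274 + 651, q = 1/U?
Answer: 444519388/22561 ≈ 19703.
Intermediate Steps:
U = 22561/5 (U = (⅕)*22561 = 22561/5 ≈ 4512.2)
q = 5/22561 (q = 1/(22561/5) = 5/22561 ≈ 0.00022162)
W = 2925
(q + W) + 16778 = (5/22561 + 2925) + 16778 = 65990930/22561 + 16778 = 444519388/22561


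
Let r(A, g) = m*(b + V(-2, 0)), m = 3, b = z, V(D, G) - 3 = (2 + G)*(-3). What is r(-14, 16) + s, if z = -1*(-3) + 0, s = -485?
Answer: -485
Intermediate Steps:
z = 3 (z = 3 + 0 = 3)
V(D, G) = -3 - 3*G (V(D, G) = 3 + (2 + G)*(-3) = 3 + (-6 - 3*G) = -3 - 3*G)
b = 3
r(A, g) = 0 (r(A, g) = 3*(3 + (-3 - 3*0)) = 3*(3 + (-3 + 0)) = 3*(3 - 3) = 3*0 = 0)
r(-14, 16) + s = 0 - 485 = -485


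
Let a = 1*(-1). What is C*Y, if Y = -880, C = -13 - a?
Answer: 10560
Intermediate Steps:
a = -1
C = -12 (C = -13 - 1*(-1) = -13 + 1 = -12)
C*Y = -12*(-880) = 10560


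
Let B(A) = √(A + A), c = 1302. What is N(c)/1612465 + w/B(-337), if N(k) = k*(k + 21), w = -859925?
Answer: 55566/52015 + 859925*I*√674/674 ≈ 1.0683 + 33123.0*I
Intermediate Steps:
B(A) = √2*√A (B(A) = √(2*A) = √2*√A)
N(k) = k*(21 + k)
N(c)/1612465 + w/B(-337) = (1302*(21 + 1302))/1612465 - 859925*(-I*√674/674) = (1302*1323)*(1/1612465) - 859925*(-I*√674/674) = 1722546*(1/1612465) - 859925*(-I*√674/674) = 55566/52015 - (-859925)*I*√674/674 = 55566/52015 + 859925*I*√674/674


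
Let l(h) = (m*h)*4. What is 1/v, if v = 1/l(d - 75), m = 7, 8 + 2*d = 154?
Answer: -56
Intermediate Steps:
d = 73 (d = -4 + (½)*154 = -4 + 77 = 73)
l(h) = 28*h (l(h) = (7*h)*4 = 28*h)
v = -1/56 (v = 1/(28*(73 - 75)) = 1/(28*(-2)) = 1/(-56) = -1/56 ≈ -0.017857)
1/v = 1/(-1/56) = -56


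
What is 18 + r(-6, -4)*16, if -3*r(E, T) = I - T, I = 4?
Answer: -74/3 ≈ -24.667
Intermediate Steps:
r(E, T) = -4/3 + T/3 (r(E, T) = -(4 - T)/3 = -4/3 + T/3)
18 + r(-6, -4)*16 = 18 + (-4/3 + (⅓)*(-4))*16 = 18 + (-4/3 - 4/3)*16 = 18 - 8/3*16 = 18 - 128/3 = -74/3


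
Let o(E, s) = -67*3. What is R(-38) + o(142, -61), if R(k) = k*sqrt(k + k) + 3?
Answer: -198 - 76*I*sqrt(19) ≈ -198.0 - 331.28*I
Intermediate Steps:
R(k) = 3 + sqrt(2)*k**(3/2) (R(k) = k*sqrt(2*k) + 3 = k*(sqrt(2)*sqrt(k)) + 3 = sqrt(2)*k**(3/2) + 3 = 3 + sqrt(2)*k**(3/2))
o(E, s) = -201
R(-38) + o(142, -61) = (3 + sqrt(2)*(-38)**(3/2)) - 201 = (3 + sqrt(2)*(-38*I*sqrt(38))) - 201 = (3 - 76*I*sqrt(19)) - 201 = -198 - 76*I*sqrt(19)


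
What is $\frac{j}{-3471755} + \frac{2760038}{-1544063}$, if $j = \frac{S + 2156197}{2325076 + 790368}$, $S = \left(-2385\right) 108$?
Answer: $- \frac{4264676400892323033}{2385810771786797980} \approx -1.7875$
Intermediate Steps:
$S = -257580$
$j = \frac{1898617}{3115444}$ ($j = \frac{-257580 + 2156197}{2325076 + 790368} = \frac{1898617}{3115444} \approx 0.60942$)
$\frac{j}{-3471755} + \frac{2760038}{-1544063} = \frac{1898617}{3115444 \left(-3471755\right)} + \frac{2760038}{-1544063} = \frac{1898617}{3115444} \left(- \frac{1}{3471755}\right) + 2760038 \left(- \frac{1}{1544063}\right) = - \frac{271231}{1545151183460} - \frac{2760038}{1544063} = - \frac{4264676400892323033}{2385810771786797980}$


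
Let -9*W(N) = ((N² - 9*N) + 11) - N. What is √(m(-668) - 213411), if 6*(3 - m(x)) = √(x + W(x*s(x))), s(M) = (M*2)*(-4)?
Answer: √(-7682688 - 2*I*√12743450627207)/6 ≈ 197.39 - 502.36*I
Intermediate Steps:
s(M) = -8*M (s(M) = (2*M)*(-4) = -8*M)
W(N) = -11/9 - N²/9 + 10*N/9 (W(N) = -(((N² - 9*N) + 11) - N)/9 = -((11 + N² - 9*N) - N)/9 = -(11 + N² - 10*N)/9 = -11/9 - N²/9 + 10*N/9)
m(x) = 3 - √(-11/9 + x - 80*x²/9 - 64*x⁴/9)/6 (m(x) = 3 - √(x + (-11/9 - 64*x⁴/9 + 10*(x*(-8*x))/9))/6 = 3 - √(x + (-11/9 - 64*x⁴/9 + 10*(-8*x²)/9))/6 = 3 - √(x + (-11/9 - 64*x⁴/9 - 80*x²/9))/6 = 3 - √(x + (-11/9 - 80*x²/9 - 64*x⁴/9))/6 = 3 - √(-11/9 + x - 80*x²/9 - 64*x⁴/9)/6)
√(m(-668) - 213411) = √((3 - √(-11 - 80*(-668)² - 64*(-668)⁴ + 9*(-668))/18) - 213411) = √((3 - √(-11 - 80*446224 - 64*199115858176 - 6012)/18) - 213411) = √((3 - √(-11 - 35697920 - 12743414923264 - 6012)/18) - 213411) = √((3 - I*√12743450627207/18) - 213411) = √(-213408 - I*√12743450627207/18)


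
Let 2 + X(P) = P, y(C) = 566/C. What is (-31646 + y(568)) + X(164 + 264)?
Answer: -8866197/284 ≈ -31219.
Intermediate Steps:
X(P) = -2 + P
(-31646 + y(568)) + X(164 + 264) = (-31646 + 566/568) + (-2 + (164 + 264)) = (-31646 + 566*(1/568)) + (-2 + 428) = (-31646 + 283/284) + 426 = -8987181/284 + 426 = -8866197/284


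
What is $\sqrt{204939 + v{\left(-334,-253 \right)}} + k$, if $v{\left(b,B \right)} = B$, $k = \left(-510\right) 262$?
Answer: $-133620 + \sqrt{204686} \approx -1.3317 \cdot 10^{5}$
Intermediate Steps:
$k = -133620$
$\sqrt{204939 + v{\left(-334,-253 \right)}} + k = \sqrt{204939 - 253} - 133620 = \sqrt{204686} - 133620 = -133620 + \sqrt{204686}$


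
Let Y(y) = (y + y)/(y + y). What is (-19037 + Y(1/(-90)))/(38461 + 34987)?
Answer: -4759/18362 ≈ -0.25918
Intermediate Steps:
Y(y) = 1 (Y(y) = (2*y)/((2*y)) = (2*y)*(1/(2*y)) = 1)
(-19037 + Y(1/(-90)))/(38461 + 34987) = (-19037 + 1)/(38461 + 34987) = -19036/73448 = -19036*1/73448 = -4759/18362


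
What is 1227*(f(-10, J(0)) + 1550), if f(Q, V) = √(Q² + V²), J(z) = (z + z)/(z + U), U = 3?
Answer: 1914120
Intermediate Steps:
J(z) = 2*z/(3 + z) (J(z) = (z + z)/(z + 3) = (2*z)/(3 + z) = 2*z/(3 + z))
1227*(f(-10, J(0)) + 1550) = 1227*(√((-10)² + (2*0/(3 + 0))²) + 1550) = 1227*(√(100 + (2*0/3)²) + 1550) = 1227*(√(100 + (2*0*(⅓))²) + 1550) = 1227*(√(100 + 0²) + 1550) = 1227*(√(100 + 0) + 1550) = 1227*(√100 + 1550) = 1227*(10 + 1550) = 1227*1560 = 1914120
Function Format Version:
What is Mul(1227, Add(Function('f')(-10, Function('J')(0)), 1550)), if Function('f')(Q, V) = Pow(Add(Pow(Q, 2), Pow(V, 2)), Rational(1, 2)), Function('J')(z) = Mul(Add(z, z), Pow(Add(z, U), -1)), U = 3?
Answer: 1914120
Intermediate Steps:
Function('J')(z) = Mul(2, z, Pow(Add(3, z), -1)) (Function('J')(z) = Mul(Add(z, z), Pow(Add(z, 3), -1)) = Mul(Mul(2, z), Pow(Add(3, z), -1)) = Mul(2, z, Pow(Add(3, z), -1)))
Mul(1227, Add(Function('f')(-10, Function('J')(0)), 1550)) = Mul(1227, Add(Pow(Add(Pow(-10, 2), Pow(Mul(2, 0, Pow(Add(3, 0), -1)), 2)), Rational(1, 2)), 1550)) = Mul(1227, Add(Pow(Add(100, Pow(Mul(2, 0, Pow(3, -1)), 2)), Rational(1, 2)), 1550)) = Mul(1227, Add(Pow(Add(100, Pow(Mul(2, 0, Rational(1, 3)), 2)), Rational(1, 2)), 1550)) = Mul(1227, Add(Pow(Add(100, Pow(0, 2)), Rational(1, 2)), 1550)) = Mul(1227, Add(Pow(Add(100, 0), Rational(1, 2)), 1550)) = Mul(1227, Add(Pow(100, Rational(1, 2)), 1550)) = Mul(1227, Add(10, 1550)) = Mul(1227, 1560) = 1914120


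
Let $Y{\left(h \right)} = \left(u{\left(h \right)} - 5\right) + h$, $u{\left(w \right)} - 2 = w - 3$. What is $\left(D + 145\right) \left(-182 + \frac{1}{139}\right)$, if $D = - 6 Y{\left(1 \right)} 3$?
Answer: $- \frac{5489449}{139} \approx -39492.0$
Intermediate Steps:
$u{\left(w \right)} = -1 + w$ ($u{\left(w \right)} = 2 + \left(w - 3\right) = 2 + \left(-3 + w\right) = -1 + w$)
$Y{\left(h \right)} = -6 + 2 h$ ($Y{\left(h \right)} = \left(\left(-1 + h\right) - 5\right) + h = \left(-6 + h\right) + h = -6 + 2 h$)
$D = 72$ ($D = - 6 \left(-6 + 2 \cdot 1\right) 3 = - 6 \left(-6 + 2\right) 3 = \left(-6\right) \left(-4\right) 3 = 24 \cdot 3 = 72$)
$\left(D + 145\right) \left(-182 + \frac{1}{139}\right) = \left(72 + 145\right) \left(-182 + \frac{1}{139}\right) = 217 \left(-182 + \frac{1}{139}\right) = 217 \left(- \frac{25297}{139}\right) = - \frac{5489449}{139}$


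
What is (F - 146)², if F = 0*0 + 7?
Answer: 19321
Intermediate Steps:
F = 7 (F = 0 + 7 = 7)
(F - 146)² = (7 - 146)² = (-139)² = 19321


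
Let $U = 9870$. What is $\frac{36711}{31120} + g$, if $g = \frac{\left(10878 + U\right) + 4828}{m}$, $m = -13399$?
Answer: $- \frac{304034431}{416976880} \approx -0.72914$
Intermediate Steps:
$g = - \frac{25576}{13399}$ ($g = \frac{\left(10878 + 9870\right) + 4828}{-13399} = \left(20748 + 4828\right) \left(- \frac{1}{13399}\right) = 25576 \left(- \frac{1}{13399}\right) = - \frac{25576}{13399} \approx -1.9088$)
$\frac{36711}{31120} + g = \frac{36711}{31120} - \frac{25576}{13399} = - \frac{304034431}{416976880}$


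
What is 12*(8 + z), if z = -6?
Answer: 24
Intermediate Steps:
12*(8 + z) = 12*(8 - 6) = 12*2 = 24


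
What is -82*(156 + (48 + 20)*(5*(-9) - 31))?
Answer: 410984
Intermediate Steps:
-82*(156 + (48 + 20)*(5*(-9) - 31)) = -82*(156 + 68*(-45 - 31)) = -82*(156 + 68*(-76)) = -82*(156 - 5168) = -82*(-5012) = 410984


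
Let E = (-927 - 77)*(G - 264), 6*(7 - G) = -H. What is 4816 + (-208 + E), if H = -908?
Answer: 1243724/3 ≈ 4.1457e+5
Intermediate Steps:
G = -433/3 (G = 7 - (-1)*(-908)/6 = 7 - ⅙*908 = 7 - 454/3 = -433/3 ≈ -144.33)
E = 1229900/3 (E = (-927 - 77)*(-433/3 - 264) = -1004*(-1225/3) = 1229900/3 ≈ 4.0997e+5)
4816 + (-208 + E) = 4816 + (-208 + 1229900/3) = 4816 + 1229276/3 = 1243724/3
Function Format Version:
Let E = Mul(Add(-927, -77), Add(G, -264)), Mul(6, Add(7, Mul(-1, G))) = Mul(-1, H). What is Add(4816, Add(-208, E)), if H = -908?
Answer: Rational(1243724, 3) ≈ 4.1457e+5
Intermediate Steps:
G = Rational(-433, 3) (G = Add(7, Mul(Rational(-1, 6), Mul(-1, -908))) = Add(7, Mul(Rational(-1, 6), 908)) = Add(7, Rational(-454, 3)) = Rational(-433, 3) ≈ -144.33)
E = Rational(1229900, 3) (E = Mul(Add(-927, -77), Add(Rational(-433, 3), -264)) = Mul(-1004, Rational(-1225, 3)) = Rational(1229900, 3) ≈ 4.0997e+5)
Add(4816, Add(-208, E)) = Add(4816, Add(-208, Rational(1229900, 3))) = Add(4816, Rational(1229276, 3)) = Rational(1243724, 3)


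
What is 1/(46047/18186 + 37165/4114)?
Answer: 6234767/72110004 ≈ 0.086462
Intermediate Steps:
1/(46047/18186 + 37165/4114) = 1/(46047*(1/18186) + 37165*(1/4114)) = 1/(15349/6062 + 37165/4114) = 1/(72110004/6234767) = 6234767/72110004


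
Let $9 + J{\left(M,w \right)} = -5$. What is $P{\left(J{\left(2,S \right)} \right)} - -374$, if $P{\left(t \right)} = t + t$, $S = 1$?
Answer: $346$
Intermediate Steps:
$J{\left(M,w \right)} = -14$ ($J{\left(M,w \right)} = -9 - 5 = -14$)
$P{\left(t \right)} = 2 t$
$P{\left(J{\left(2,S \right)} \right)} - -374 = 2 \left(-14\right) - -374 = -28 + 374 = 346$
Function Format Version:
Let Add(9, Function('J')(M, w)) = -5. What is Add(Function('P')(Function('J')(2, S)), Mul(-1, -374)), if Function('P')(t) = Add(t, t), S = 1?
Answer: 346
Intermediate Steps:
Function('J')(M, w) = -14 (Function('J')(M, w) = Add(-9, -5) = -14)
Function('P')(t) = Mul(2, t)
Add(Function('P')(Function('J')(2, S)), Mul(-1, -374)) = Add(Mul(2, -14), Mul(-1, -374)) = Add(-28, 374) = 346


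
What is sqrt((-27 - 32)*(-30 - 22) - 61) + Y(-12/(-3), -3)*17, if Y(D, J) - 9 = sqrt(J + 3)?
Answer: 153 + sqrt(3007) ≈ 207.84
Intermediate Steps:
Y(D, J) = 9 + sqrt(3 + J) (Y(D, J) = 9 + sqrt(J + 3) = 9 + sqrt(3 + J))
sqrt((-27 - 32)*(-30 - 22) - 61) + Y(-12/(-3), -3)*17 = sqrt((-27 - 32)*(-30 - 22) - 61) + (9 + sqrt(3 - 3))*17 = sqrt(-59*(-52) - 61) + (9 + sqrt(0))*17 = sqrt(3068 - 61) + (9 + 0)*17 = sqrt(3007) + 9*17 = sqrt(3007) + 153 = 153 + sqrt(3007)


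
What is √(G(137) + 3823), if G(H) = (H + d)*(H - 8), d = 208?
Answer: 2*√12082 ≈ 219.84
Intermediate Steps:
G(H) = (-8 + H)*(208 + H) (G(H) = (H + 208)*(H - 8) = (208 + H)*(-8 + H) = (-8 + H)*(208 + H))
√(G(137) + 3823) = √((-1664 + 137² + 200*137) + 3823) = √((-1664 + 18769 + 27400) + 3823) = √(44505 + 3823) = √48328 = 2*√12082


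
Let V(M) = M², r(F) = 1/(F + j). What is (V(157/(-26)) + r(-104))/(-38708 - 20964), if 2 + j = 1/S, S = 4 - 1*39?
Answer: -91448779/149695327392 ≈ -0.00061090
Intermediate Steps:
S = -35 (S = 4 - 39 = -35)
j = -71/35 (j = -2 + 1/(-35) = -2 - 1/35 = -71/35 ≈ -2.0286)
r(F) = 1/(-71/35 + F) (r(F) = 1/(F - 71/35) = 1/(-71/35 + F))
(V(157/(-26)) + r(-104))/(-38708 - 20964) = ((157/(-26))² + 35/(-71 + 35*(-104)))/(-38708 - 20964) = ((157*(-1/26))² + 35/(-71 - 3640))/(-59672) = ((-157/26)² + 35/(-3711))*(-1/59672) = (24649/676 + 35*(-1/3711))*(-1/59672) = (24649/676 - 35/3711)*(-1/59672) = (91448779/2508636)*(-1/59672) = -91448779/149695327392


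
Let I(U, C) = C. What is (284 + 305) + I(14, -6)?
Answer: 583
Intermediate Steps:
(284 + 305) + I(14, -6) = (284 + 305) - 6 = 589 - 6 = 583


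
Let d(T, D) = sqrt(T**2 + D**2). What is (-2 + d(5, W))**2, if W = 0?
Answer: 9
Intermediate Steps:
d(T, D) = sqrt(D**2 + T**2)
(-2 + d(5, W))**2 = (-2 + sqrt(0**2 + 5**2))**2 = (-2 + sqrt(0 + 25))**2 = (-2 + sqrt(25))**2 = (-2 + 5)**2 = 3**2 = 9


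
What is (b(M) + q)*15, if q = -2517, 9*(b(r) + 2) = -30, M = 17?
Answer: -37835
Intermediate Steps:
b(r) = -16/3 (b(r) = -2 + (1/9)*(-30) = -2 - 10/3 = -16/3)
(b(M) + q)*15 = (-16/3 - 2517)*15 = -7567/3*15 = -37835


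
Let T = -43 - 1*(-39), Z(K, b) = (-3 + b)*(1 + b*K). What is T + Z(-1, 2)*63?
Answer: 59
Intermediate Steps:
Z(K, b) = (1 + K*b)*(-3 + b) (Z(K, b) = (-3 + b)*(1 + K*b) = (1 + K*b)*(-3 + b))
T = -4 (T = -43 + 39 = -4)
T + Z(-1, 2)*63 = -4 + (-3 + 2 - 1*2² - 3*(-1)*2)*63 = -4 + (-3 + 2 - 1*4 + 6)*63 = -4 + (-3 + 2 - 4 + 6)*63 = -4 + 1*63 = -4 + 63 = 59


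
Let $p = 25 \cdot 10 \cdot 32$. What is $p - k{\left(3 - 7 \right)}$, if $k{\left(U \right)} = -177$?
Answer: $8177$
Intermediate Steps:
$p = 8000$ ($p = 250 \cdot 32 = 8000$)
$p - k{\left(3 - 7 \right)} = 8000 - -177 = 8000 + 177 = 8177$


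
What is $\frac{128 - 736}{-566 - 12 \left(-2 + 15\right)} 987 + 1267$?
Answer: $\frac{39865}{19} \approx 2098.2$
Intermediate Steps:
$\frac{128 - 736}{-566 - 12 \left(-2 + 15\right)} 987 + 1267 = - \frac{608}{-566 - 156} \cdot 987 + 1267 = - \frac{608}{-722} \cdot 987 + 1267 = \left(-608\right) \left(- \frac{1}{722}\right) 987 + 1267 = \frac{16}{19} \cdot 987 + 1267 = \frac{15792}{19} + 1267 = \frac{39865}{19}$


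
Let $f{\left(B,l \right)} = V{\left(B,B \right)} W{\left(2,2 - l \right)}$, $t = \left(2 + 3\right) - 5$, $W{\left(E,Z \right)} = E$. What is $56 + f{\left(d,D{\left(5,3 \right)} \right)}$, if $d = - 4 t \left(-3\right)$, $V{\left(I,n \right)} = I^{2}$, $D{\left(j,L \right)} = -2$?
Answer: $56$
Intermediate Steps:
$t = 0$ ($t = 5 - 5 = 0$)
$d = 0$ ($d = \left(-4\right) 0 \left(-3\right) = 0 \left(-3\right) = 0$)
$f{\left(B,l \right)} = 2 B^{2}$ ($f{\left(B,l \right)} = B^{2} \cdot 2 = 2 B^{2}$)
$56 + f{\left(d,D{\left(5,3 \right)} \right)} = 56 + 2 \cdot 0^{2} = 56 + 2 \cdot 0 = 56 + 0 = 56$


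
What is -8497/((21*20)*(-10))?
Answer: 8497/4200 ≈ 2.0231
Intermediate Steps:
-8497/((21*20)*(-10)) = -8497/(420*(-10)) = -8497/(-4200) = -8497*(-1/4200) = 8497/4200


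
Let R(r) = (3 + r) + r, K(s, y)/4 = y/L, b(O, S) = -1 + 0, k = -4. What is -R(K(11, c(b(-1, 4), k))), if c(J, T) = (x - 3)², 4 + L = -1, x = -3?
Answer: 273/5 ≈ 54.600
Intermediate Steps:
L = -5 (L = -4 - 1 = -5)
b(O, S) = -1
c(J, T) = 36 (c(J, T) = (-3 - 3)² = (-6)² = 36)
K(s, y) = -4*y/5 (K(s, y) = 4*(y/(-5)) = 4*(y*(-⅕)) = 4*(-y/5) = -4*y/5)
R(r) = 3 + 2*r
-R(K(11, c(b(-1, 4), k))) = -(3 + 2*(-⅘*36)) = -(3 + 2*(-144/5)) = -(3 - 288/5) = -1*(-273/5) = 273/5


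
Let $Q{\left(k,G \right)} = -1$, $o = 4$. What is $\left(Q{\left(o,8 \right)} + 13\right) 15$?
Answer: $180$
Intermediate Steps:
$\left(Q{\left(o,8 \right)} + 13\right) 15 = \left(-1 + 13\right) 15 = 12 \cdot 15 = 180$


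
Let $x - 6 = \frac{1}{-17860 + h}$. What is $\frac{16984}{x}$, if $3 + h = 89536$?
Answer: $\frac{1217294232}{430039} \approx 2830.7$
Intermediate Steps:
$h = 89533$ ($h = -3 + 89536 = 89533$)
$x = \frac{430039}{71673}$ ($x = 6 + \frac{1}{-17860 + 89533} = 6 + \frac{1}{71673} = \frac{430039}{71673} \approx 6.0$)
$\frac{16984}{x} = \frac{16984}{\frac{430039}{71673}} = 16984 \cdot \frac{71673}{430039} = \frac{1217294232}{430039}$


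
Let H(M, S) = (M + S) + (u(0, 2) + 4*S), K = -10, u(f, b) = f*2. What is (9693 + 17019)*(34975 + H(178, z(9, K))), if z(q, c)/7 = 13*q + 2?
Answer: 1050262416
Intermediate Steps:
u(f, b) = 2*f
z(q, c) = 14 + 91*q (z(q, c) = 7*(13*q + 2) = 7*(2 + 13*q) = 14 + 91*q)
H(M, S) = M + 5*S (H(M, S) = (M + S) + (2*0 + 4*S) = (M + S) + (0 + 4*S) = (M + S) + 4*S = M + 5*S)
(9693 + 17019)*(34975 + H(178, z(9, K))) = (9693 + 17019)*(34975 + (178 + 5*(14 + 91*9))) = 26712*(34975 + (178 + 5*(14 + 819))) = 26712*(34975 + (178 + 5*833)) = 26712*(34975 + (178 + 4165)) = 26712*(34975 + 4343) = 26712*39318 = 1050262416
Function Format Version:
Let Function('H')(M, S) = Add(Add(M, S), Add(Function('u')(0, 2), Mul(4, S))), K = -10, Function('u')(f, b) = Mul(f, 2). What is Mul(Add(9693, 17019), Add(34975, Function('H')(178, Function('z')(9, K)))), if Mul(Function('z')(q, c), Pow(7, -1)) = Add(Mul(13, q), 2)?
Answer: 1050262416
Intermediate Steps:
Function('u')(f, b) = Mul(2, f)
Function('z')(q, c) = Add(14, Mul(91, q)) (Function('z')(q, c) = Mul(7, Add(Mul(13, q), 2)) = Mul(7, Add(2, Mul(13, q))) = Add(14, Mul(91, q)))
Function('H')(M, S) = Add(M, Mul(5, S)) (Function('H')(M, S) = Add(Add(M, S), Add(Mul(2, 0), Mul(4, S))) = Add(Add(M, S), Add(0, Mul(4, S))) = Add(Add(M, S), Mul(4, S)) = Add(M, Mul(5, S)))
Mul(Add(9693, 17019), Add(34975, Function('H')(178, Function('z')(9, K)))) = Mul(Add(9693, 17019), Add(34975, Add(178, Mul(5, Add(14, Mul(91, 9)))))) = Mul(26712, Add(34975, Add(178, Mul(5, Add(14, 819))))) = Mul(26712, Add(34975, Add(178, Mul(5, 833)))) = Mul(26712, Add(34975, Add(178, 4165))) = Mul(26712, Add(34975, 4343)) = Mul(26712, 39318) = 1050262416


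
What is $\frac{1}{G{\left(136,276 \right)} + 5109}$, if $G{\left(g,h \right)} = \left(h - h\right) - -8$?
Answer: $\frac{1}{5117} \approx 0.00019543$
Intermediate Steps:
$G{\left(g,h \right)} = 8$ ($G{\left(g,h \right)} = 0 + 8 = 8$)
$\frac{1}{G{\left(136,276 \right)} + 5109} = \frac{1}{8 + 5109} = \frac{1}{5117}$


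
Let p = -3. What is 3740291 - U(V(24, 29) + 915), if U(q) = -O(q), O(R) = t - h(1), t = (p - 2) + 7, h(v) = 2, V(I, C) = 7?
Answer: 3740291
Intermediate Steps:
t = 2 (t = (-3 - 2) + 7 = -5 + 7 = 2)
O(R) = 0 (O(R) = 2 - 1*2 = 2 - 2 = 0)
U(q) = 0 (U(q) = -1*0 = 0)
3740291 - U(V(24, 29) + 915) = 3740291 - 1*0 = 3740291 + 0 = 3740291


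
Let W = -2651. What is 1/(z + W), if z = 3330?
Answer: 1/679 ≈ 0.0014728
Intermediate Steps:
1/(z + W) = 1/(3330 - 2651) = 1/679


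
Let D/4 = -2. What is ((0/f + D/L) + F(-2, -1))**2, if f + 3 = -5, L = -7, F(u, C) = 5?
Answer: 1849/49 ≈ 37.735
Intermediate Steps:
D = -8 (D = 4*(-2) = -8)
f = -8 (f = -3 - 5 = -8)
((0/f + D/L) + F(-2, -1))**2 = ((0/(-8) - 8/(-7)) + 5)**2 = ((0*(-1/8) - 8*(-1/7)) + 5)**2 = ((0 + 8/7) + 5)**2 = (8/7 + 5)**2 = (43/7)**2 = 1849/49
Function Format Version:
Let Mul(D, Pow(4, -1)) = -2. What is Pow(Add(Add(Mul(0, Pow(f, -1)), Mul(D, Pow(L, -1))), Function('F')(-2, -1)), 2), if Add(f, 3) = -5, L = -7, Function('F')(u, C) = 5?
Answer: Rational(1849, 49) ≈ 37.735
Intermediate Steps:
D = -8 (D = Mul(4, -2) = -8)
f = -8 (f = Add(-3, -5) = -8)
Pow(Add(Add(Mul(0, Pow(f, -1)), Mul(D, Pow(L, -1))), Function('F')(-2, -1)), 2) = Pow(Add(Add(Mul(0, Pow(-8, -1)), Mul(-8, Pow(-7, -1))), 5), 2) = Pow(Add(Add(Mul(0, Rational(-1, 8)), Mul(-8, Rational(-1, 7))), 5), 2) = Pow(Add(Add(0, Rational(8, 7)), 5), 2) = Pow(Add(Rational(8, 7), 5), 2) = Pow(Rational(43, 7), 2) = Rational(1849, 49)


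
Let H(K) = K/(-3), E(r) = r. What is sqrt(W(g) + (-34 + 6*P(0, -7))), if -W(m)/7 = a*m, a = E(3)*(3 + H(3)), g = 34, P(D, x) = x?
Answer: 4*I*sqrt(94) ≈ 38.781*I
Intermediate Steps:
H(K) = -K/3 (H(K) = K*(-1/3) = -K/3)
a = 6 (a = 3*(3 - 1/3*3) = 3*(3 - 1) = 3*2 = 6)
W(m) = -42*m
sqrt(W(g) + (-34 + 6*P(0, -7))) = sqrt(-42*34 + (-34 + 6*(-7))) = sqrt(-1428 + (-34 - 42)) = sqrt(-1428 - 76) = sqrt(-1504) = 4*I*sqrt(94)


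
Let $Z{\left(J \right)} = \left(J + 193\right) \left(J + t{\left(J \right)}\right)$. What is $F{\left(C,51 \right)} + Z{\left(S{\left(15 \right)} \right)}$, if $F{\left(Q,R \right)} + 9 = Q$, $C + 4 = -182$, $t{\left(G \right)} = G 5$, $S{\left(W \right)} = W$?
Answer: $18525$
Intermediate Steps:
$t{\left(G \right)} = 5 G$
$C = -186$ ($C = -4 - 182 = -186$)
$F{\left(Q,R \right)} = -9 + Q$
$Z{\left(J \right)} = 6 J \left(193 + J\right)$ ($Z{\left(J \right)} = \left(J + 193\right) \left(J + 5 J\right) = \left(193 + J\right) 6 J = 6 J \left(193 + J\right)$)
$F{\left(C,51 \right)} + Z{\left(S{\left(15 \right)} \right)} = \left(-9 - 186\right) + 6 \cdot 15 \left(193 + 15\right) = -195 + 6 \cdot 15 \cdot 208 = -195 + 18720 = 18525$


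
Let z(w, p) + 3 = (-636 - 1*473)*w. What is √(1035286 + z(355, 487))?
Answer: 2*√160397 ≈ 800.99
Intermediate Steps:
z(w, p) = -3 - 1109*w (z(w, p) = -3 + (-636 - 1*473)*w = -3 + (-636 - 473)*w = -3 - 1109*w)
√(1035286 + z(355, 487)) = √(1035286 + (-3 - 1109*355)) = √(1035286 + (-3 - 393695)) = √(1035286 - 393698) = √641588 = 2*√160397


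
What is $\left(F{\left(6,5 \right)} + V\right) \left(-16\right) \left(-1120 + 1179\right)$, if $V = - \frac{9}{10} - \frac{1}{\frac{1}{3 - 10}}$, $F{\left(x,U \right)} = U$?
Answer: $- \frac{52392}{5} \approx -10478.0$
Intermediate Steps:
$V = \frac{61}{10}$ ($V = \left(-9\right) \frac{1}{10} - \frac{1}{\frac{1}{-7}} = - \frac{9}{10} - \frac{1}{- \frac{1}{7}} = - \frac{9}{10} - -7 = - \frac{9}{10} + 7 = \frac{61}{10} \approx 6.1$)
$\left(F{\left(6,5 \right)} + V\right) \left(-16\right) \left(-1120 + 1179\right) = \left(5 + \frac{61}{10}\right) \left(-16\right) \left(-1120 + 1179\right) = \frac{111}{10} \left(-16\right) 59 = \left(- \frac{888}{5}\right) 59 = - \frac{52392}{5}$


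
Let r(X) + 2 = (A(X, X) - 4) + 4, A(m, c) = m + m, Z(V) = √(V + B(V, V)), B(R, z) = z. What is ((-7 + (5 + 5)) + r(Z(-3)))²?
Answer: -23 + 4*I*√6 ≈ -23.0 + 9.798*I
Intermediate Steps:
Z(V) = √2*√V (Z(V) = √(V + V) = √(2*V) = √2*√V)
A(m, c) = 2*m
r(X) = -2 + 2*X (r(X) = -2 + ((2*X - 4) + 4) = -2 + ((-4 + 2*X) + 4) = -2 + 2*X)
((-7 + (5 + 5)) + r(Z(-3)))² = ((-7 + (5 + 5)) + (-2 + 2*(√2*√(-3))))² = ((-7 + 10) + (-2 + 2*(√2*(I*√3))))² = (3 + (-2 + 2*(I*√6)))² = (3 + (-2 + 2*I*√6))² = (1 + 2*I*√6)²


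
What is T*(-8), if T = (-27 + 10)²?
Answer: -2312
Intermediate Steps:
T = 289 (T = (-17)² = 289)
T*(-8) = 289*(-8) = -2312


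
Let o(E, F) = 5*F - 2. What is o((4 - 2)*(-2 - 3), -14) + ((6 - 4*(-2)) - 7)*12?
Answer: 12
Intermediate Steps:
o(E, F) = -2 + 5*F
o((4 - 2)*(-2 - 3), -14) + ((6 - 4*(-2)) - 7)*12 = (-2 + 5*(-14)) + ((6 - 4*(-2)) - 7)*12 = (-2 - 70) + ((6 + 8) - 7)*12 = -72 + (14 - 7)*12 = -72 + 7*12 = -72 + 84 = 12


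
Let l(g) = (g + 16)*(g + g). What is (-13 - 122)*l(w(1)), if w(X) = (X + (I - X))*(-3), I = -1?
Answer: -15390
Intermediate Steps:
w(X) = 3 (w(X) = (X + (-1 - X))*(-3) = -1*(-3) = 3)
l(g) = 2*g*(16 + g) (l(g) = (16 + g)*(2*g) = 2*g*(16 + g))
(-13 - 122)*l(w(1)) = (-13 - 122)*(2*3*(16 + 3)) = -270*3*19 = -135*114 = -15390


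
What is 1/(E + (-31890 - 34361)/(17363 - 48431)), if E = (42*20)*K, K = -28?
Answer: -31068/730653109 ≈ -4.2521e-5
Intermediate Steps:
E = -23520 (E = (42*20)*(-28) = 840*(-28) = -23520)
1/(E + (-31890 - 34361)/(17363 - 48431)) = 1/(-23520 + (-31890 - 34361)/(17363 - 48431)) = 1/(-23520 - 66251/(-31068)) = 1/(-23520 - 66251*(-1/31068)) = 1/(-23520 + 66251/31068) = 1/(-730653109/31068) = -31068/730653109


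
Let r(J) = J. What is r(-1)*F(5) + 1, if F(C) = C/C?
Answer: 0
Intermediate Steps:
F(C) = 1
r(-1)*F(5) + 1 = -1*1 + 1 = -1 + 1 = 0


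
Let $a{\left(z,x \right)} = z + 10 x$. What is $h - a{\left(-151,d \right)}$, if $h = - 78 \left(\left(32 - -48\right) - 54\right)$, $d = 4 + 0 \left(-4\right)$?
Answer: $-1917$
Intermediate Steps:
$d = 4$ ($d = 4 + 0 = 4$)
$h = -2028$ ($h = - 78 \left(\left(32 + 48\right) - 54\right) = - 78 \left(80 - 54\right) = \left(-78\right) 26 = -2028$)
$h - a{\left(-151,d \right)} = -2028 - \left(-151 + 10 \cdot 4\right) = -2028 - \left(-151 + 40\right) = -2028 - -111 = -2028 + 111 = -1917$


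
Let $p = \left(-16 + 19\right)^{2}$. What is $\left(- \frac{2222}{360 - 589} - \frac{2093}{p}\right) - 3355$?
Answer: $- \frac{7373954}{2061} \approx -3577.9$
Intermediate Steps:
$p = 9$ ($p = 3^{2} = 9$)
$\left(- \frac{2222}{360 - 589} - \frac{2093}{p}\right) - 3355 = \left(- \frac{2222}{360 - 589} - \frac{2093}{9}\right) - 3355 = \left(- \frac{2222}{-229} - \frac{2093}{9}\right) - 3355 = \left(\left(-2222\right) \left(- \frac{1}{229}\right) - \frac{2093}{9}\right) - 3355 = \left(\frac{2222}{229} - \frac{2093}{9}\right) - 3355 = - \frac{459299}{2061} - 3355 = - \frac{7373954}{2061}$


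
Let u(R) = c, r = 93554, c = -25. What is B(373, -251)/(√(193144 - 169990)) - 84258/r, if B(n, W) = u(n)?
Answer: -42129/46777 - 25*√23154/23154 ≈ -1.0649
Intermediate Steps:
u(R) = -25
B(n, W) = -25
B(373, -251)/(√(193144 - 169990)) - 84258/r = -25/√(193144 - 169990) - 84258/93554 = -25*√23154/23154 - 84258*1/93554 = -25*√23154/23154 - 42129/46777 = -42129/46777 - 25*√23154/23154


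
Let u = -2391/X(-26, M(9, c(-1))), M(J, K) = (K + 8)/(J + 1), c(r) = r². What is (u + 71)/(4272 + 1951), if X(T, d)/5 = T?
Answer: 11621/808990 ≈ 0.014365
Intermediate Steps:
M(J, K) = (8 + K)/(1 + J)
X(T, d) = 5*T
u = 2391/130 (u = -2391/(5*(-26)) = -2391/(-130) = -2391*(-1/130) = 2391/130 ≈ 18.392)
(u + 71)/(4272 + 1951) = (2391/130 + 71)/(4272 + 1951) = (11621/130)/6223 = (11621/130)*(1/6223) = 11621/808990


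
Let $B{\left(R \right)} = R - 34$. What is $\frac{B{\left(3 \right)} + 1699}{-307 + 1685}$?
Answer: $\frac{834}{689} \approx 1.2104$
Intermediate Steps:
$B{\left(R \right)} = -34 + R$
$\frac{B{\left(3 \right)} + 1699}{-307 + 1685} = \frac{\left(-34 + 3\right) + 1699}{-307 + 1685} = \frac{-31 + 1699}{1378} = 1668 \cdot \frac{1}{1378} = \frac{834}{689}$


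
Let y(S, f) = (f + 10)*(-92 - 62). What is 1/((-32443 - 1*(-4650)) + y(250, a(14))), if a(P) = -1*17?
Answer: -1/26715 ≈ -3.7432e-5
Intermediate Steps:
a(P) = -17
y(S, f) = -1540 - 154*f (y(S, f) = (10 + f)*(-154) = -1540 - 154*f)
1/((-32443 - 1*(-4650)) + y(250, a(14))) = 1/((-32443 - 1*(-4650)) + (-1540 - 154*(-17))) = 1/((-32443 + 4650) + (-1540 + 2618)) = 1/(-27793 + 1078) = 1/(-26715) = -1/26715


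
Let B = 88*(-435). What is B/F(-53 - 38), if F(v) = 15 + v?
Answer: 9570/19 ≈ 503.68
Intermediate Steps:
B = -38280
B/F(-53 - 38) = -38280/(15 + (-53 - 38)) = -38280/(15 - 91) = -38280/(-76) = -38280*(-1/76) = 9570/19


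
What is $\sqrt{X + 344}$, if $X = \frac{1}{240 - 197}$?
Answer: $\frac{\sqrt{636099}}{43} \approx 18.548$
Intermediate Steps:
$X = \frac{1}{43}$ ($X = \frac{1}{240 - 197} = \frac{1}{43} \approx 0.023256$)
$\sqrt{X + 344} = \sqrt{\frac{1}{43} + 344} = \sqrt{\frac{14793}{43}} = \frac{\sqrt{636099}}{43}$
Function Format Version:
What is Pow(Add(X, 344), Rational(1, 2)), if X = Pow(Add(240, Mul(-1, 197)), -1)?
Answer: Mul(Rational(1, 43), Pow(636099, Rational(1, 2))) ≈ 18.548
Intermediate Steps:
X = Rational(1, 43) (X = Pow(Add(240, -197), -1) = Pow(43, -1) = Rational(1, 43) ≈ 0.023256)
Pow(Add(X, 344), Rational(1, 2)) = Pow(Add(Rational(1, 43), 344), Rational(1, 2)) = Pow(Rational(14793, 43), Rational(1, 2)) = Mul(Rational(1, 43), Pow(636099, Rational(1, 2)))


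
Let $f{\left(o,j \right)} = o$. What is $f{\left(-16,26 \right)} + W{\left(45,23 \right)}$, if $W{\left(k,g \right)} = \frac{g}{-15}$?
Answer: $- \frac{263}{15} \approx -17.533$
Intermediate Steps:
$W{\left(k,g \right)} = - \frac{g}{15}$ ($W{\left(k,g \right)} = g \left(- \frac{1}{15}\right) = - \frac{g}{15}$)
$f{\left(-16,26 \right)} + W{\left(45,23 \right)} = -16 - \frac{23}{15} = - \frac{263}{15}$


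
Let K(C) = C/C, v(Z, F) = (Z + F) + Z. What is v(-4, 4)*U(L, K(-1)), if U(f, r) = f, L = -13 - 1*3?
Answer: 64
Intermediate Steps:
L = -16 (L = -13 - 3 = -16)
v(Z, F) = F + 2*Z (v(Z, F) = (F + Z) + Z = F + 2*Z)
K(C) = 1
v(-4, 4)*U(L, K(-1)) = (4 + 2*(-4))*(-16) = (4 - 8)*(-16) = -4*(-16) = 64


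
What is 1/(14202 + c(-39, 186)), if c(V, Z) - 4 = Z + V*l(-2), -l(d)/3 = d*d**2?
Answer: 1/13456 ≈ 7.4316e-5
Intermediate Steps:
l(d) = -3*d**3 (l(d) = -3*d*d**2 = -3*d**3)
c(V, Z) = 4 + Z + 24*V (c(V, Z) = 4 + (Z + V*(-3*(-2)**3)) = 4 + (Z + V*(-3*(-8))) = 4 + (Z + V*24) = 4 + (Z + 24*V) = 4 + Z + 24*V)
1/(14202 + c(-39, 186)) = 1/(14202 + (4 + 186 + 24*(-39))) = 1/(14202 + (4 + 186 - 936)) = 1/(14202 - 746) = 1/13456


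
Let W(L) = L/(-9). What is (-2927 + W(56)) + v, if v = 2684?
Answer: -2243/9 ≈ -249.22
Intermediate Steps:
W(L) = -L/9 (W(L) = L*(-⅑) = -L/9)
(-2927 + W(56)) + v = (-2927 - ⅑*56) + 2684 = (-2927 - 56/9) + 2684 = -26399/9 + 2684 = -2243/9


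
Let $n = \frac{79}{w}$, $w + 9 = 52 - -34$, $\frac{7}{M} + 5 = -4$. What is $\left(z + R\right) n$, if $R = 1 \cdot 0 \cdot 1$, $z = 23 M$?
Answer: $- \frac{1817}{99} \approx -18.354$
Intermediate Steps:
$M = - \frac{7}{9}$ ($M = \frac{7}{-5 - 4} = \frac{7}{-9} = 7 \left(- \frac{1}{9}\right) = - \frac{7}{9} \approx -0.77778$)
$w = 77$ ($w = -9 + \left(52 - -34\right) = -9 + \left(52 + 34\right) = -9 + 86 = 77$)
$z = - \frac{161}{9}$ ($z = 23 \left(- \frac{7}{9}\right) = - \frac{161}{9} \approx -17.889$)
$R = 0$ ($R = 0 \cdot 1 = 0$)
$n = \frac{79}{77} \approx 1.026$
$\left(z + R\right) n = \left(- \frac{161}{9} + 0\right) \frac{79}{77} = \left(- \frac{161}{9}\right) \frac{79}{77} = - \frac{1817}{99}$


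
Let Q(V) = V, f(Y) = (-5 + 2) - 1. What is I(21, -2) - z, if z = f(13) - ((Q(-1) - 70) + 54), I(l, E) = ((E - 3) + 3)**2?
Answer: -9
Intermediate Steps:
f(Y) = -4 (f(Y) = -3 - 1 = -4)
I(l, E) = E**2 (I(l, E) = ((-3 + E) + 3)**2 = E**2)
z = 13 (z = -4 - ((-1 - 70) + 54) = -4 - (-71 + 54) = -4 - 1*(-17) = -4 + 17 = 13)
I(21, -2) - z = (-2)**2 - 1*13 = 4 - 13 = -9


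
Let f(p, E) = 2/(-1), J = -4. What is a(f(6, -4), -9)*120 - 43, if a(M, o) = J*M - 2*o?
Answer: 3077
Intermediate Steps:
f(p, E) = -2 (f(p, E) = 2*(-1) = -2)
a(M, o) = -4*M - 2*o
a(f(6, -4), -9)*120 - 43 = (-4*(-2) - 2*(-9))*120 - 43 = (8 + 18)*120 - 43 = 26*120 - 43 = 3120 - 43 = 3077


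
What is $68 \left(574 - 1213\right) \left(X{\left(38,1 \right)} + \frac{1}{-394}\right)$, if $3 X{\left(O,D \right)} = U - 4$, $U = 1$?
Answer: $\frac{8581770}{197} \approx 43562.0$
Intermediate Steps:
$X{\left(O,D \right)} = -1$ ($X{\left(O,D \right)} = \frac{1 - 4}{3} = \frac{1}{3} \left(-3\right) = -1$)
$68 \left(574 - 1213\right) \left(X{\left(38,1 \right)} + \frac{1}{-394}\right) = 68 \left(574 - 1213\right) \left(-1 + \frac{1}{-394}\right) = 68 \left(- 639 \left(-1 - \frac{1}{394}\right)\right) = 68 \left(\left(-639\right) \left(- \frac{395}{394}\right)\right) = 68 \cdot \frac{252405}{394} = \frac{8581770}{197}$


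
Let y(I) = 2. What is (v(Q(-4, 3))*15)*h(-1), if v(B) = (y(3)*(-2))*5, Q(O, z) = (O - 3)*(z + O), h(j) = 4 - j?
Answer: -1500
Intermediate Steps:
Q(O, z) = (-3 + O)*(O + z)
v(B) = -20 (v(B) = (2*(-2))*5 = -4*5 = -20)
(v(Q(-4, 3))*15)*h(-1) = (-20*15)*(4 - 1*(-1)) = -300*(4 + 1) = -300*5 = -1500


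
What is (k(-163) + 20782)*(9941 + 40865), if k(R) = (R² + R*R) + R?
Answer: 3747298142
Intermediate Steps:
k(R) = R + 2*R² (k(R) = (R² + R²) + R = 2*R² + R = R + 2*R²)
(k(-163) + 20782)*(9941 + 40865) = (-163*(1 + 2*(-163)) + 20782)*(9941 + 40865) = (-163*(1 - 326) + 20782)*50806 = (-163*(-325) + 20782)*50806 = (52975 + 20782)*50806 = 73757*50806 = 3747298142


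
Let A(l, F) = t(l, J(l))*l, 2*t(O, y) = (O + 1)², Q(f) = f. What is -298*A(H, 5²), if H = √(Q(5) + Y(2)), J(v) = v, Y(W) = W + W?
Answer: -7152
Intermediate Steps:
Y(W) = 2*W
t(O, y) = (1 + O)²/2 (t(O, y) = (O + 1)²/2 = (1 + O)²/2)
H = 3 (H = √(5 + 2*2) = √(5 + 4) = √9 = 3)
A(l, F) = l*(1 + l)²/2 (A(l, F) = ((1 + l)²/2)*l = l*(1 + l)²/2)
-298*A(H, 5²) = -149*3*(1 + 3)² = -149*3*4² = -149*3*16 = -298*24 = -7152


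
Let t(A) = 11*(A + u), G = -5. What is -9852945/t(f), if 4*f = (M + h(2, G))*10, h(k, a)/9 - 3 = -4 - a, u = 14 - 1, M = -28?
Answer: -3284315/121 ≈ -27143.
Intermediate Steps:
u = 13
h(k, a) = -9 - 9*a (h(k, a) = 27 + 9*(-4 - a) = 27 + (-36 - 9*a) = -9 - 9*a)
f = 20 (f = ((-28 + (-9 - 9*(-5)))*10)/4 = ((-28 + (-9 + 45))*10)/4 = ((-28 + 36)*10)/4 = (8*10)/4 = (¼)*80 = 20)
t(A) = 143 + 11*A (t(A) = 11*(A + 13) = 11*(13 + A) = 143 + 11*A)
-9852945/t(f) = -9852945/(143 + 11*20) = -9852945/(143 + 220) = -9852945/363 = -9852945*1/363 = -3284315/121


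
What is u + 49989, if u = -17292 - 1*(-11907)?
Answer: 44604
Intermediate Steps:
u = -5385 (u = -17292 + 11907 = -5385)
u + 49989 = -5385 + 49989 = 44604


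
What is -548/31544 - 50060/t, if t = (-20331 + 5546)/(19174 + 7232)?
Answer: 2084875607483/23318902 ≈ 89407.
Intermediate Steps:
t = -14785/26406 ≈ -0.55991
-548/31544 - 50060/t = -548/31544 - 50060/(-14785/26406) = -548*1/31544 - 50060*(-26406/14785) = -137/7886 + 264376872/2957 = 2084875607483/23318902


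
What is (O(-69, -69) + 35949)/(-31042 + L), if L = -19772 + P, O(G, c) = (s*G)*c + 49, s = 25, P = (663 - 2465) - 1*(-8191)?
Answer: -155023/44425 ≈ -3.4895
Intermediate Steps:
P = 6389 (P = -1802 + 8191 = 6389)
O(G, c) = 49 + 25*G*c (O(G, c) = (25*G)*c + 49 = 25*G*c + 49 = 49 + 25*G*c)
L = -13383 (L = -19772 + 6389 = -13383)
(O(-69, -69) + 35949)/(-31042 + L) = ((49 + 25*(-69)*(-69)) + 35949)/(-31042 - 13383) = ((49 + 119025) + 35949)/(-44425) = (119074 + 35949)*(-1/44425) = 155023*(-1/44425) = -155023/44425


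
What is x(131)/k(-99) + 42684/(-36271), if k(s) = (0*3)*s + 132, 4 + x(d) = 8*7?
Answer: -937049/1196943 ≈ -0.78287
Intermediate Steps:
x(d) = 52 (x(d) = -4 + 8*7 = -4 + 56 = 52)
k(s) = 132 (k(s) = 0*s + 132 = 0 + 132 = 132)
x(131)/k(-99) + 42684/(-36271) = 52/132 + 42684/(-36271) = 52*(1/132) + 42684*(-1/36271) = 13/33 - 42684/36271 = -937049/1196943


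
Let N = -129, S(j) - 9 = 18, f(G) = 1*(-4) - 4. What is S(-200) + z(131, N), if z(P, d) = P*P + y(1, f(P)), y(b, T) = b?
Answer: 17189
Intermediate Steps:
f(G) = -8 (f(G) = -4 - 4 = -8)
S(j) = 27 (S(j) = 9 + 18 = 27)
z(P, d) = 1 + P**2 (z(P, d) = P*P + 1 = P**2 + 1 = 1 + P**2)
S(-200) + z(131, N) = 27 + (1 + 131**2) = 27 + (1 + 17161) = 27 + 17162 = 17189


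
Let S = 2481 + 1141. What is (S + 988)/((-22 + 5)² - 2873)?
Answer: -2305/1292 ≈ -1.7841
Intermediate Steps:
S = 3622
(S + 988)/((-22 + 5)² - 2873) = (3622 + 988)/((-22 + 5)² - 2873) = 4610/((-17)² - 2873) = 4610/(289 - 2873) = 4610/(-2584) = 4610*(-1/2584) = -2305/1292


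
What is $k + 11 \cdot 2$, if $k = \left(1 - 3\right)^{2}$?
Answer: $26$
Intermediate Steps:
$k = 4$ ($k = \left(-2\right)^{2} = 4$)
$k + 11 \cdot 2 = 4 + 11 \cdot 2 = 4 + 22 = 26$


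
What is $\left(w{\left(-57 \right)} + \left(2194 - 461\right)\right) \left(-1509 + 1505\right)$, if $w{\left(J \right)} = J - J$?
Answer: $-6932$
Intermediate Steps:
$w{\left(J \right)} = 0$
$\left(w{\left(-57 \right)} + \left(2194 - 461\right)\right) \left(-1509 + 1505\right) = \left(0 + \left(2194 - 461\right)\right) \left(-1509 + 1505\right) = \left(0 + 1733\right) \left(-4\right) = 1733 \left(-4\right) = -6932$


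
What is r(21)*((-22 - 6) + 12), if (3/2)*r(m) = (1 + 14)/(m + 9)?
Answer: -16/3 ≈ -5.3333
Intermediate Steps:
r(m) = 10/(9 + m) (r(m) = 2*((1 + 14)/(m + 9))/3 = 2*(15/(9 + m))/3 = 10/(9 + m))
r(21)*((-22 - 6) + 12) = (10/(9 + 21))*((-22 - 6) + 12) = (10/30)*(-28 + 12) = (10*(1/30))*(-16) = (1/3)*(-16) = -16/3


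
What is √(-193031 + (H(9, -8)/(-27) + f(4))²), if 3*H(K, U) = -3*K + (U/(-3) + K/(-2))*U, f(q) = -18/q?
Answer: I*√45588685307/486 ≈ 439.33*I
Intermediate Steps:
H(K, U) = -K + U*(-K/2 - U/3)/3 (H(K, U) = (-3*K + (U/(-3) + K/(-2))*U)/3 = (-3*K + (U*(-⅓) + K*(-½))*U)/3 = (-3*K + (-U/3 - K/2)*U)/3 = (-3*K + (-K/2 - U/3)*U)/3 = (-3*K + U*(-K/2 - U/3))/3 = -K + U*(-K/2 - U/3)/3)
√(-193031 + (H(9, -8)/(-27) + f(4))²) = √(-193031 + ((-1*9 - ⅑*(-8)² - ⅙*9*(-8))/(-27) - 18/4)²) = √(-193031 + ((-9 - ⅑*64 + 12)*(-1/27) - 18*¼)²) = √(-193031 + ((-9 - 64/9 + 12)*(-1/27) - 9/2)²) = √(-193031 + (-37/9*(-1/27) - 9/2)²) = √(-193031 + (37/243 - 9/2)²) = √(-193031 + (-2113/486)²) = √(-193031 + 4464769/236196) = √(-45588685307/236196) = I*√45588685307/486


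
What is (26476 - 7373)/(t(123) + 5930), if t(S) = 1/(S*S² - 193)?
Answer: 35544455422/11033796821 ≈ 3.2214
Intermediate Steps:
t(S) = 1/(-193 + S³) (t(S) = 1/(S³ - 193) = 1/(-193 + S³))
(26476 - 7373)/(t(123) + 5930) = (26476 - 7373)/(1/(-193 + 123³) + 5930) = 19103/(1/(-193 + 1860867) + 5930) = 19103/(1/1860674 + 5930) = 19103/(11033796821/1860674) = 19103*(1860674/11033796821) = 35544455422/11033796821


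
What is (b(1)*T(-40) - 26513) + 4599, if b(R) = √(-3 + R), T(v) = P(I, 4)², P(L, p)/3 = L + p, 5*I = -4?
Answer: -21914 + 2304*I*√2/25 ≈ -21914.0 + 130.33*I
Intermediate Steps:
I = -⅘ (I = (⅕)*(-4) = -⅘ ≈ -0.80000)
P(L, p) = 3*L + 3*p (P(L, p) = 3*(L + p) = 3*L + 3*p)
T(v) = 2304/25 (T(v) = (3*(-⅘) + 3*4)² = (-12/5 + 12)² = (48/5)² = 2304/25)
(b(1)*T(-40) - 26513) + 4599 = (√(-3 + 1)*(2304/25) - 26513) + 4599 = (√(-2)*(2304/25) - 26513) + 4599 = ((I*√2)*(2304/25) - 26513) + 4599 = (2304*I*√2/25 - 26513) + 4599 = (-26513 + 2304*I*√2/25) + 4599 = -21914 + 2304*I*√2/25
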